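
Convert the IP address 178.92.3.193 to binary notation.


178 = 10110010
92 = 01011100
3 = 00000011
193 = 11000001
Binary: 10110010.01011100.00000011.11000001


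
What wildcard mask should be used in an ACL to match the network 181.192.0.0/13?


Subnet mask: 255.248.0.0
Wildcard = 255.255.255.255 - subnet mask
255 - 255 = 0
255 - 248 = 7
255 - 0 = 255
255 - 0 = 255
Wildcard: 0.7.255.255


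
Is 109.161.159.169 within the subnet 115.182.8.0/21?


Subnet network: 115.182.8.0
Test IP AND mask: 109.161.152.0
No, 109.161.159.169 is not in 115.182.8.0/21


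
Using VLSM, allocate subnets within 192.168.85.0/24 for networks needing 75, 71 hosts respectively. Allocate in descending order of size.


75 hosts -> /25 (126 usable): 192.168.85.0/25
71 hosts -> /25 (126 usable): 192.168.85.128/25
Allocation: 192.168.85.0/25 (75 hosts, 126 usable); 192.168.85.128/25 (71 hosts, 126 usable)


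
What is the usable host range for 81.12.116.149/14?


Network: 81.12.0.0
Broadcast: 81.15.255.255
First usable = network + 1
Last usable = broadcast - 1
Range: 81.12.0.1 to 81.15.255.254


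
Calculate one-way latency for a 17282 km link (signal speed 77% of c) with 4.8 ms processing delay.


Speed = 0.77 * 3e5 km/s = 231000 km/s
Propagation delay = 17282 / 231000 = 0.0748 s = 74.8139 ms
Processing delay = 4.8 ms
Total one-way latency = 79.6139 ms


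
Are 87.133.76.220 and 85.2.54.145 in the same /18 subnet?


Mask: 255.255.192.0
87.133.76.220 AND mask = 87.133.64.0
85.2.54.145 AND mask = 85.2.0.0
No, different subnets (87.133.64.0 vs 85.2.0.0)


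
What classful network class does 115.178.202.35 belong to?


First octet: 115
Binary: 01110011
0xxxxxxx -> Class A (1-126)
Class A, default mask 255.0.0.0 (/8)


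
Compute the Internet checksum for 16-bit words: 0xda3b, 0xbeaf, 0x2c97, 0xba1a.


Sum all words (with carry folding):
+ 0xda3b = 0xda3b
+ 0xbeaf = 0x98eb
+ 0x2c97 = 0xc582
+ 0xba1a = 0x7f9d
One's complement: ~0x7f9d
Checksum = 0x8062


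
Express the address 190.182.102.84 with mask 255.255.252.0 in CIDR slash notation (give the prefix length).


Binary: 11111111.11111111.11111100.00000000
Count leading 1s
Prefix: /22


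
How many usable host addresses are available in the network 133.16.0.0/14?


Host bits = 32 - 14 = 18
Total addresses = 2^18 = 262144
Usable = total - 2 (network and broadcast)
Usable hosts: 262142


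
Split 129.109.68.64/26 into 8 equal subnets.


New prefix = 26 + 3 = 29
Each subnet has 8 addresses
  129.109.68.64/29
  129.109.68.72/29
  129.109.68.80/29
  129.109.68.88/29
  129.109.68.96/29
  129.109.68.104/29
  129.109.68.112/29
  129.109.68.120/29
Subnets: 129.109.68.64/29, 129.109.68.72/29, 129.109.68.80/29, 129.109.68.88/29, 129.109.68.96/29, 129.109.68.104/29, 129.109.68.112/29, 129.109.68.120/29


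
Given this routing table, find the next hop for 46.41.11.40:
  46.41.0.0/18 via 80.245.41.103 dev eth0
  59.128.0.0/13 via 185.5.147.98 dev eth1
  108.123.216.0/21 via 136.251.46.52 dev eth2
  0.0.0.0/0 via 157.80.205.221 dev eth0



Longest prefix match for 46.41.11.40:
  /18 46.41.0.0: MATCH
  /13 59.128.0.0: no
  /21 108.123.216.0: no
  /0 0.0.0.0: MATCH
Selected: next-hop 80.245.41.103 via eth0 (matched /18)


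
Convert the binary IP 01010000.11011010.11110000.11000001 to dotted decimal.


01010000 = 80
11011010 = 218
11110000 = 240
11000001 = 193
IP: 80.218.240.193


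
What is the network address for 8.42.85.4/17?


IP:   00001000.00101010.01010101.00000100
Mask: 11111111.11111111.10000000.00000000
AND operation:
Net:  00001000.00101010.00000000.00000000
Network: 8.42.0.0/17


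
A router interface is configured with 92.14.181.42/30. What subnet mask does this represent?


/30 means 30 network bits, 2 host bits
Binary: 11111111111111111111111111111100
Mask: 255.255.255.252


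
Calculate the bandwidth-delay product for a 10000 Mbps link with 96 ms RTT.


BDP = bandwidth * RTT
= 10000 Mbps * 96 ms
= 10000 * 1e6 * 96 / 1000 bits
= 960000000 bits
= 120000000 bytes
= 117187.5 KB
BDP = 960000000 bits (120000000 bytes)


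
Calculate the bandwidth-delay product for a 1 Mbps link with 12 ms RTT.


BDP = bandwidth * RTT
= 1 Mbps * 12 ms
= 1 * 1e6 * 12 / 1000 bits
= 12000 bits
= 1500 bytes
= 1.4648 KB
BDP = 12000 bits (1500 bytes)


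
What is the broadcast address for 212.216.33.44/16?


Network: 212.216.0.0/16
Host bits = 16
Set all host bits to 1:
Broadcast: 212.216.255.255


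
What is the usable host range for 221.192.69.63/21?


Network: 221.192.64.0
Broadcast: 221.192.71.255
First usable = network + 1
Last usable = broadcast - 1
Range: 221.192.64.1 to 221.192.71.254


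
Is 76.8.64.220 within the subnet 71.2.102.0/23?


Subnet network: 71.2.102.0
Test IP AND mask: 76.8.64.0
No, 76.8.64.220 is not in 71.2.102.0/23


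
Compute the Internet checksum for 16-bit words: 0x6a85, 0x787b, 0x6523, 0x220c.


Sum all words (with carry folding):
+ 0x6a85 = 0x6a85
+ 0x787b = 0xe300
+ 0x6523 = 0x4824
+ 0x220c = 0x6a30
One's complement: ~0x6a30
Checksum = 0x95cf


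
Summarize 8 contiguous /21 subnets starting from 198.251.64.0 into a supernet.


Original prefix: /21
Number of subnets: 8 = 2^3
New prefix = 21 - 3 = 18
Supernet: 198.251.64.0/18


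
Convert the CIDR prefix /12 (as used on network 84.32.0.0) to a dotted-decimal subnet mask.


/12 means 12 network bits, 20 host bits
Binary: 11111111111100000000000000000000
Mask: 255.240.0.0


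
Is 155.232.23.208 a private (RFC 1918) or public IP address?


RFC 1918 private ranges:
  10.0.0.0/8 (10.0.0.0 - 10.255.255.255)
  172.16.0.0/12 (172.16.0.0 - 172.31.255.255)
  192.168.0.0/16 (192.168.0.0 - 192.168.255.255)
Public (not in any RFC 1918 range)


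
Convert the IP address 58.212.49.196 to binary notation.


58 = 00111010
212 = 11010100
49 = 00110001
196 = 11000100
Binary: 00111010.11010100.00110001.11000100


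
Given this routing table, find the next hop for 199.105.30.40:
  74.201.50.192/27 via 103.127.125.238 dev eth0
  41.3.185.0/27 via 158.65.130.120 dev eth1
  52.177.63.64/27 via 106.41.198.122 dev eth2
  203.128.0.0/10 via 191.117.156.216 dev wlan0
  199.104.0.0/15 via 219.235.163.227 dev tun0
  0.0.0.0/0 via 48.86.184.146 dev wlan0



Longest prefix match for 199.105.30.40:
  /27 74.201.50.192: no
  /27 41.3.185.0: no
  /27 52.177.63.64: no
  /10 203.128.0.0: no
  /15 199.104.0.0: MATCH
  /0 0.0.0.0: MATCH
Selected: next-hop 219.235.163.227 via tun0 (matched /15)


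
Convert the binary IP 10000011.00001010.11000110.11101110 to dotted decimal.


10000011 = 131
00001010 = 10
11000110 = 198
11101110 = 238
IP: 131.10.198.238


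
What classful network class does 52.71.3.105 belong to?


First octet: 52
Binary: 00110100
0xxxxxxx -> Class A (1-126)
Class A, default mask 255.0.0.0 (/8)


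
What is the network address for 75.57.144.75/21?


IP:   01001011.00111001.10010000.01001011
Mask: 11111111.11111111.11111000.00000000
AND operation:
Net:  01001011.00111001.10010000.00000000
Network: 75.57.144.0/21


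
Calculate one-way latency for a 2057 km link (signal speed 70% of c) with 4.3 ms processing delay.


Speed = 0.7 * 3e5 km/s = 210000 km/s
Propagation delay = 2057 / 210000 = 0.0098 s = 9.7952 ms
Processing delay = 4.3 ms
Total one-way latency = 14.0952 ms


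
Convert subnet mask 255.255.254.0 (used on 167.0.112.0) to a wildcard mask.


Subnet mask: 255.255.254.0
Wildcard = 255.255.255.255 - subnet mask
255 - 255 = 0
255 - 255 = 0
255 - 254 = 1
255 - 0 = 255
Wildcard: 0.0.1.255


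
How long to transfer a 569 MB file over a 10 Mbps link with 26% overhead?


Effective throughput = 10 * (1 - 26/100) = 7.4 Mbps
File size in Mb = 569 * 8 = 4552 Mb
Time = 4552 / 7.4
Time = 615.1351 seconds


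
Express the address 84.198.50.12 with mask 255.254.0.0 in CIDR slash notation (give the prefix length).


Binary: 11111111.11111110.00000000.00000000
Count leading 1s
Prefix: /15


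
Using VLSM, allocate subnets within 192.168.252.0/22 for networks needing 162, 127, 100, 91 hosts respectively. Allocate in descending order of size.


162 hosts -> /24 (254 usable): 192.168.252.0/24
127 hosts -> /24 (254 usable): 192.168.253.0/24
100 hosts -> /25 (126 usable): 192.168.254.0/25
91 hosts -> /25 (126 usable): 192.168.254.128/25
Allocation: 192.168.252.0/24 (162 hosts, 254 usable); 192.168.253.0/24 (127 hosts, 254 usable); 192.168.254.0/25 (100 hosts, 126 usable); 192.168.254.128/25 (91 hosts, 126 usable)


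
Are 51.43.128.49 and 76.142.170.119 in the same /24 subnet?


Mask: 255.255.255.0
51.43.128.49 AND mask = 51.43.128.0
76.142.170.119 AND mask = 76.142.170.0
No, different subnets (51.43.128.0 vs 76.142.170.0)


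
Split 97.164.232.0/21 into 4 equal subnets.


New prefix = 21 + 2 = 23
Each subnet has 512 addresses
  97.164.232.0/23
  97.164.234.0/23
  97.164.236.0/23
  97.164.238.0/23
Subnets: 97.164.232.0/23, 97.164.234.0/23, 97.164.236.0/23, 97.164.238.0/23


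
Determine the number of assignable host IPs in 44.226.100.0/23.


Host bits = 32 - 23 = 9
Total addresses = 2^9 = 512
Usable = total - 2 (network and broadcast)
Usable hosts: 510


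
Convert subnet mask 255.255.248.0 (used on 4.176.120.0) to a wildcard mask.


Subnet mask: 255.255.248.0
Wildcard = 255.255.255.255 - subnet mask
255 - 255 = 0
255 - 255 = 0
255 - 248 = 7
255 - 0 = 255
Wildcard: 0.0.7.255


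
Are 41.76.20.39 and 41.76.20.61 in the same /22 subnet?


Mask: 255.255.252.0
41.76.20.39 AND mask = 41.76.20.0
41.76.20.61 AND mask = 41.76.20.0
Yes, same subnet (41.76.20.0)


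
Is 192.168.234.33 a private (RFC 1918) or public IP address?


RFC 1918 private ranges:
  10.0.0.0/8 (10.0.0.0 - 10.255.255.255)
  172.16.0.0/12 (172.16.0.0 - 172.31.255.255)
  192.168.0.0/16 (192.168.0.0 - 192.168.255.255)
Private (in 192.168.0.0/16)


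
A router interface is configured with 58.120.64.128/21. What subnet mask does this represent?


/21 means 21 network bits, 11 host bits
Binary: 11111111111111111111100000000000
Mask: 255.255.248.0


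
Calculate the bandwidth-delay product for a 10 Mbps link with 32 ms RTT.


BDP = bandwidth * RTT
= 10 Mbps * 32 ms
= 10 * 1e6 * 32 / 1000 bits
= 320000 bits
= 40000 bytes
= 39.0625 KB
BDP = 320000 bits (40000 bytes)


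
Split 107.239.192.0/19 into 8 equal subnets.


New prefix = 19 + 3 = 22
Each subnet has 1024 addresses
  107.239.192.0/22
  107.239.196.0/22
  107.239.200.0/22
  107.239.204.0/22
  107.239.208.0/22
  107.239.212.0/22
  107.239.216.0/22
  107.239.220.0/22
Subnets: 107.239.192.0/22, 107.239.196.0/22, 107.239.200.0/22, 107.239.204.0/22, 107.239.208.0/22, 107.239.212.0/22, 107.239.216.0/22, 107.239.220.0/22


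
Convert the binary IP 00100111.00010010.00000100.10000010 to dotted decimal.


00100111 = 39
00010010 = 18
00000100 = 4
10000010 = 130
IP: 39.18.4.130


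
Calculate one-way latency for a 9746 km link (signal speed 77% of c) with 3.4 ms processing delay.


Speed = 0.77 * 3e5 km/s = 231000 km/s
Propagation delay = 9746 / 231000 = 0.0422 s = 42.1905 ms
Processing delay = 3.4 ms
Total one-way latency = 45.5905 ms


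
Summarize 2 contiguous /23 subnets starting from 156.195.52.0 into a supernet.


Original prefix: /23
Number of subnets: 2 = 2^1
New prefix = 23 - 1 = 22
Supernet: 156.195.52.0/22


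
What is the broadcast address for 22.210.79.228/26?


Network: 22.210.79.192/26
Host bits = 6
Set all host bits to 1:
Broadcast: 22.210.79.255


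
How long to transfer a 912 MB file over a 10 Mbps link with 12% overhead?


Effective throughput = 10 * (1 - 12/100) = 8.8 Mbps
File size in Mb = 912 * 8 = 7296 Mb
Time = 7296 / 8.8
Time = 829.0909 seconds


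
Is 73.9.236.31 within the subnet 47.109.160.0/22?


Subnet network: 47.109.160.0
Test IP AND mask: 73.9.236.0
No, 73.9.236.31 is not in 47.109.160.0/22


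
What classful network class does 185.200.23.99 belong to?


First octet: 185
Binary: 10111001
10xxxxxx -> Class B (128-191)
Class B, default mask 255.255.0.0 (/16)


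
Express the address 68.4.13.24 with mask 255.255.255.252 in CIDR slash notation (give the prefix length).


Binary: 11111111.11111111.11111111.11111100
Count leading 1s
Prefix: /30


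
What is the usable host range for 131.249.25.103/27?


Network: 131.249.25.96
Broadcast: 131.249.25.127
First usable = network + 1
Last usable = broadcast - 1
Range: 131.249.25.97 to 131.249.25.126


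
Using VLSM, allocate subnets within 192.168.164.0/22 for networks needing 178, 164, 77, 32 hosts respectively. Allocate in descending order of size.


178 hosts -> /24 (254 usable): 192.168.164.0/24
164 hosts -> /24 (254 usable): 192.168.165.0/24
77 hosts -> /25 (126 usable): 192.168.166.0/25
32 hosts -> /26 (62 usable): 192.168.166.128/26
Allocation: 192.168.164.0/24 (178 hosts, 254 usable); 192.168.165.0/24 (164 hosts, 254 usable); 192.168.166.0/25 (77 hosts, 126 usable); 192.168.166.128/26 (32 hosts, 62 usable)


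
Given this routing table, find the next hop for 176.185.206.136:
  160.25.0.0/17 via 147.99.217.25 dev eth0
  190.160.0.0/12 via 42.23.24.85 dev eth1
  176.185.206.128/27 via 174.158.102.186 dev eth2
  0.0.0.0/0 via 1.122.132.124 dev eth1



Longest prefix match for 176.185.206.136:
  /17 160.25.0.0: no
  /12 190.160.0.0: no
  /27 176.185.206.128: MATCH
  /0 0.0.0.0: MATCH
Selected: next-hop 174.158.102.186 via eth2 (matched /27)


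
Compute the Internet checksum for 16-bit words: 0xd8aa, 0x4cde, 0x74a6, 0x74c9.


Sum all words (with carry folding):
+ 0xd8aa = 0xd8aa
+ 0x4cde = 0x2589
+ 0x74a6 = 0x9a2f
+ 0x74c9 = 0x0ef9
One's complement: ~0x0ef9
Checksum = 0xf106


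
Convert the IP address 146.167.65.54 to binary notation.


146 = 10010010
167 = 10100111
65 = 01000001
54 = 00110110
Binary: 10010010.10100111.01000001.00110110


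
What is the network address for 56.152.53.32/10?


IP:   00111000.10011000.00110101.00100000
Mask: 11111111.11000000.00000000.00000000
AND operation:
Net:  00111000.10000000.00000000.00000000
Network: 56.128.0.0/10


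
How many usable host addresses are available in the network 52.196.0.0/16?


Host bits = 32 - 16 = 16
Total addresses = 2^16 = 65536
Usable = total - 2 (network and broadcast)
Usable hosts: 65534


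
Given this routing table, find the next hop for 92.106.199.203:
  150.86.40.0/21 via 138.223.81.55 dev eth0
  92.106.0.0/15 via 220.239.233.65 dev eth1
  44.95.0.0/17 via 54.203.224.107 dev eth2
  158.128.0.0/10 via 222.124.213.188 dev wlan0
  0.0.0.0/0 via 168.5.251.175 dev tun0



Longest prefix match for 92.106.199.203:
  /21 150.86.40.0: no
  /15 92.106.0.0: MATCH
  /17 44.95.0.0: no
  /10 158.128.0.0: no
  /0 0.0.0.0: MATCH
Selected: next-hop 220.239.233.65 via eth1 (matched /15)


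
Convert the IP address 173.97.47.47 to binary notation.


173 = 10101101
97 = 01100001
47 = 00101111
47 = 00101111
Binary: 10101101.01100001.00101111.00101111


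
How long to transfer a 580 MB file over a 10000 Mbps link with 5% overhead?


Effective throughput = 10000 * (1 - 5/100) = 9500 Mbps
File size in Mb = 580 * 8 = 4640 Mb
Time = 4640 / 9500
Time = 0.4884 seconds


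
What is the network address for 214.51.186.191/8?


IP:   11010110.00110011.10111010.10111111
Mask: 11111111.00000000.00000000.00000000
AND operation:
Net:  11010110.00000000.00000000.00000000
Network: 214.0.0.0/8


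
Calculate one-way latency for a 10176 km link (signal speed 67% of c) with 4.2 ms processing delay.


Speed = 0.67 * 3e5 km/s = 201000 km/s
Propagation delay = 10176 / 201000 = 0.0506 s = 50.6269 ms
Processing delay = 4.2 ms
Total one-way latency = 54.8269 ms


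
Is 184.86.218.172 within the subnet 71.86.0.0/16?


Subnet network: 71.86.0.0
Test IP AND mask: 184.86.0.0
No, 184.86.218.172 is not in 71.86.0.0/16


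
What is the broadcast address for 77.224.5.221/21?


Network: 77.224.0.0/21
Host bits = 11
Set all host bits to 1:
Broadcast: 77.224.7.255


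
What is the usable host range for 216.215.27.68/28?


Network: 216.215.27.64
Broadcast: 216.215.27.79
First usable = network + 1
Last usable = broadcast - 1
Range: 216.215.27.65 to 216.215.27.78


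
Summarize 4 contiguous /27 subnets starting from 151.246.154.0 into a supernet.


Original prefix: /27
Number of subnets: 4 = 2^2
New prefix = 27 - 2 = 25
Supernet: 151.246.154.0/25


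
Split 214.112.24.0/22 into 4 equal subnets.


New prefix = 22 + 2 = 24
Each subnet has 256 addresses
  214.112.24.0/24
  214.112.25.0/24
  214.112.26.0/24
  214.112.27.0/24
Subnets: 214.112.24.0/24, 214.112.25.0/24, 214.112.26.0/24, 214.112.27.0/24


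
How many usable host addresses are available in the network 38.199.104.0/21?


Host bits = 32 - 21 = 11
Total addresses = 2^11 = 2048
Usable = total - 2 (network and broadcast)
Usable hosts: 2046


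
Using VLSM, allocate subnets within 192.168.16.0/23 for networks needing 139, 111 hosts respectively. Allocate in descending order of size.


139 hosts -> /24 (254 usable): 192.168.16.0/24
111 hosts -> /25 (126 usable): 192.168.17.0/25
Allocation: 192.168.16.0/24 (139 hosts, 254 usable); 192.168.17.0/25 (111 hosts, 126 usable)


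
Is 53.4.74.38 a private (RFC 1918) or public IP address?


RFC 1918 private ranges:
  10.0.0.0/8 (10.0.0.0 - 10.255.255.255)
  172.16.0.0/12 (172.16.0.0 - 172.31.255.255)
  192.168.0.0/16 (192.168.0.0 - 192.168.255.255)
Public (not in any RFC 1918 range)


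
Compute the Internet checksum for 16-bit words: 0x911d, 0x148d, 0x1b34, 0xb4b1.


Sum all words (with carry folding):
+ 0x911d = 0x911d
+ 0x148d = 0xa5aa
+ 0x1b34 = 0xc0de
+ 0xb4b1 = 0x7590
One's complement: ~0x7590
Checksum = 0x8a6f


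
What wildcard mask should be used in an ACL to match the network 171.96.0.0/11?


Subnet mask: 255.224.0.0
Wildcard = 255.255.255.255 - subnet mask
255 - 255 = 0
255 - 224 = 31
255 - 0 = 255
255 - 0 = 255
Wildcard: 0.31.255.255


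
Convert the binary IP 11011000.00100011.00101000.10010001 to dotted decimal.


11011000 = 216
00100011 = 35
00101000 = 40
10010001 = 145
IP: 216.35.40.145


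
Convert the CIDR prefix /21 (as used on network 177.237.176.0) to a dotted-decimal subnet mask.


/21 means 21 network bits, 11 host bits
Binary: 11111111111111111111100000000000
Mask: 255.255.248.0


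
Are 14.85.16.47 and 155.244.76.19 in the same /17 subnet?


Mask: 255.255.128.0
14.85.16.47 AND mask = 14.85.0.0
155.244.76.19 AND mask = 155.244.0.0
No, different subnets (14.85.0.0 vs 155.244.0.0)


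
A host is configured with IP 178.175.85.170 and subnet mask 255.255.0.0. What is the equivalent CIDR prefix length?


Binary: 11111111.11111111.00000000.00000000
Count leading 1s
Prefix: /16


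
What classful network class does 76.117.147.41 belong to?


First octet: 76
Binary: 01001100
0xxxxxxx -> Class A (1-126)
Class A, default mask 255.0.0.0 (/8)


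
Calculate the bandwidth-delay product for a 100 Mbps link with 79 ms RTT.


BDP = bandwidth * RTT
= 100 Mbps * 79 ms
= 100 * 1e6 * 79 / 1000 bits
= 7900000 bits
= 987500 bytes
= 964.3555 KB
BDP = 7900000 bits (987500 bytes)


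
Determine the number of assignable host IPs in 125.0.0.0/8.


Host bits = 32 - 8 = 24
Total addresses = 2^24 = 16777216
Usable = total - 2 (network and broadcast)
Usable hosts: 16777214


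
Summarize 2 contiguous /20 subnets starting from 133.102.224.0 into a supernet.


Original prefix: /20
Number of subnets: 2 = 2^1
New prefix = 20 - 1 = 19
Supernet: 133.102.224.0/19


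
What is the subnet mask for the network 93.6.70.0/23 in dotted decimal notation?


/23 means 23 network bits, 9 host bits
Binary: 11111111111111111111111000000000
Mask: 255.255.254.0


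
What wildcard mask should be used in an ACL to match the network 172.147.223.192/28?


Subnet mask: 255.255.255.240
Wildcard = 255.255.255.255 - subnet mask
255 - 255 = 0
255 - 255 = 0
255 - 255 = 0
255 - 240 = 15
Wildcard: 0.0.0.15


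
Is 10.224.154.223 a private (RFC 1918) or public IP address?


RFC 1918 private ranges:
  10.0.0.0/8 (10.0.0.0 - 10.255.255.255)
  172.16.0.0/12 (172.16.0.0 - 172.31.255.255)
  192.168.0.0/16 (192.168.0.0 - 192.168.255.255)
Private (in 10.0.0.0/8)


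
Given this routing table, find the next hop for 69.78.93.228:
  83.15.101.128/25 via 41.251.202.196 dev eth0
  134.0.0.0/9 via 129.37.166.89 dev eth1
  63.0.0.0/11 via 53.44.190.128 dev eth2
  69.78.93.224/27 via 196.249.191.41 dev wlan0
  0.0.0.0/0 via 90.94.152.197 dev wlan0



Longest prefix match for 69.78.93.228:
  /25 83.15.101.128: no
  /9 134.0.0.0: no
  /11 63.0.0.0: no
  /27 69.78.93.224: MATCH
  /0 0.0.0.0: MATCH
Selected: next-hop 196.249.191.41 via wlan0 (matched /27)


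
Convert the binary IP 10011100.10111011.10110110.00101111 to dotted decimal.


10011100 = 156
10111011 = 187
10110110 = 182
00101111 = 47
IP: 156.187.182.47


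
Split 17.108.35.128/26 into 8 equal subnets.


New prefix = 26 + 3 = 29
Each subnet has 8 addresses
  17.108.35.128/29
  17.108.35.136/29
  17.108.35.144/29
  17.108.35.152/29
  17.108.35.160/29
  17.108.35.168/29
  17.108.35.176/29
  17.108.35.184/29
Subnets: 17.108.35.128/29, 17.108.35.136/29, 17.108.35.144/29, 17.108.35.152/29, 17.108.35.160/29, 17.108.35.168/29, 17.108.35.176/29, 17.108.35.184/29


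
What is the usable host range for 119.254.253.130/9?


Network: 119.128.0.0
Broadcast: 119.255.255.255
First usable = network + 1
Last usable = broadcast - 1
Range: 119.128.0.1 to 119.255.255.254


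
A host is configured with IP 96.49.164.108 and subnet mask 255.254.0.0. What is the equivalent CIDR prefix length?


Binary: 11111111.11111110.00000000.00000000
Count leading 1s
Prefix: /15


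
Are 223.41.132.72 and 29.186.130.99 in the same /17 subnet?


Mask: 255.255.128.0
223.41.132.72 AND mask = 223.41.128.0
29.186.130.99 AND mask = 29.186.128.0
No, different subnets (223.41.128.0 vs 29.186.128.0)


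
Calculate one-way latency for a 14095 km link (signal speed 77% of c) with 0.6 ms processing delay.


Speed = 0.77 * 3e5 km/s = 231000 km/s
Propagation delay = 14095 / 231000 = 0.061 s = 61.0173 ms
Processing delay = 0.6 ms
Total one-way latency = 61.6173 ms


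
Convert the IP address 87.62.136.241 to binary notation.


87 = 01010111
62 = 00111110
136 = 10001000
241 = 11110001
Binary: 01010111.00111110.10001000.11110001


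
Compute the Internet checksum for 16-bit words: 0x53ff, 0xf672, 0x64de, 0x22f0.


Sum all words (with carry folding):
+ 0x53ff = 0x53ff
+ 0xf672 = 0x4a72
+ 0x64de = 0xaf50
+ 0x22f0 = 0xd240
One's complement: ~0xd240
Checksum = 0x2dbf


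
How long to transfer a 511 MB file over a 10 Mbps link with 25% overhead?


Effective throughput = 10 * (1 - 25/100) = 7.5 Mbps
File size in Mb = 511 * 8 = 4088 Mb
Time = 4088 / 7.5
Time = 545.0667 seconds


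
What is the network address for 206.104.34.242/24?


IP:   11001110.01101000.00100010.11110010
Mask: 11111111.11111111.11111111.00000000
AND operation:
Net:  11001110.01101000.00100010.00000000
Network: 206.104.34.0/24


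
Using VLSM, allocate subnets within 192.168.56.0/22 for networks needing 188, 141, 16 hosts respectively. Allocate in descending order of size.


188 hosts -> /24 (254 usable): 192.168.56.0/24
141 hosts -> /24 (254 usable): 192.168.57.0/24
16 hosts -> /27 (30 usable): 192.168.58.0/27
Allocation: 192.168.56.0/24 (188 hosts, 254 usable); 192.168.57.0/24 (141 hosts, 254 usable); 192.168.58.0/27 (16 hosts, 30 usable)


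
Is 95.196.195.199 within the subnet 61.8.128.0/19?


Subnet network: 61.8.128.0
Test IP AND mask: 95.196.192.0
No, 95.196.195.199 is not in 61.8.128.0/19


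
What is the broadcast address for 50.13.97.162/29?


Network: 50.13.97.160/29
Host bits = 3
Set all host bits to 1:
Broadcast: 50.13.97.167


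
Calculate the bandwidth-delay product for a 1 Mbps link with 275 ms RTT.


BDP = bandwidth * RTT
= 1 Mbps * 275 ms
= 1 * 1e6 * 275 / 1000 bits
= 275000 bits
= 34375 bytes
= 33.5693 KB
BDP = 275000 bits (34375 bytes)


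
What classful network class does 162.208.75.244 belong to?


First octet: 162
Binary: 10100010
10xxxxxx -> Class B (128-191)
Class B, default mask 255.255.0.0 (/16)


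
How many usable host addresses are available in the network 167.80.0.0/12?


Host bits = 32 - 12 = 20
Total addresses = 2^20 = 1048576
Usable = total - 2 (network and broadcast)
Usable hosts: 1048574


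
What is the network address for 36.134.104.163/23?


IP:   00100100.10000110.01101000.10100011
Mask: 11111111.11111111.11111110.00000000
AND operation:
Net:  00100100.10000110.01101000.00000000
Network: 36.134.104.0/23


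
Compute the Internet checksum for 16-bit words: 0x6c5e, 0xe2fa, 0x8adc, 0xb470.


Sum all words (with carry folding):
+ 0x6c5e = 0x6c5e
+ 0xe2fa = 0x4f59
+ 0x8adc = 0xda35
+ 0xb470 = 0x8ea6
One's complement: ~0x8ea6
Checksum = 0x7159


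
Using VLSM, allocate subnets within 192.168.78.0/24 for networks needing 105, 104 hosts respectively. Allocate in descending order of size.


105 hosts -> /25 (126 usable): 192.168.78.0/25
104 hosts -> /25 (126 usable): 192.168.78.128/25
Allocation: 192.168.78.0/25 (105 hosts, 126 usable); 192.168.78.128/25 (104 hosts, 126 usable)


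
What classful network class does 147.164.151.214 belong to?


First octet: 147
Binary: 10010011
10xxxxxx -> Class B (128-191)
Class B, default mask 255.255.0.0 (/16)


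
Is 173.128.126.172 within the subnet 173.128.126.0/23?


Subnet network: 173.128.126.0
Test IP AND mask: 173.128.126.0
Yes, 173.128.126.172 is in 173.128.126.0/23


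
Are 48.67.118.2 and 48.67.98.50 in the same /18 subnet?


Mask: 255.255.192.0
48.67.118.2 AND mask = 48.67.64.0
48.67.98.50 AND mask = 48.67.64.0
Yes, same subnet (48.67.64.0)


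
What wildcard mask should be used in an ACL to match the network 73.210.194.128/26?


Subnet mask: 255.255.255.192
Wildcard = 255.255.255.255 - subnet mask
255 - 255 = 0
255 - 255 = 0
255 - 255 = 0
255 - 192 = 63
Wildcard: 0.0.0.63


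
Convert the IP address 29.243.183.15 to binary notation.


29 = 00011101
243 = 11110011
183 = 10110111
15 = 00001111
Binary: 00011101.11110011.10110111.00001111


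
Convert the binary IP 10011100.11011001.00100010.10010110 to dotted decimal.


10011100 = 156
11011001 = 217
00100010 = 34
10010110 = 150
IP: 156.217.34.150


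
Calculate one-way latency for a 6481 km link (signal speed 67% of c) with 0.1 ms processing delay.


Speed = 0.67 * 3e5 km/s = 201000 km/s
Propagation delay = 6481 / 201000 = 0.0322 s = 32.2438 ms
Processing delay = 0.1 ms
Total one-way latency = 32.3438 ms


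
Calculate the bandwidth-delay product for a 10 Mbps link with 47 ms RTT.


BDP = bandwidth * RTT
= 10 Mbps * 47 ms
= 10 * 1e6 * 47 / 1000 bits
= 470000 bits
= 58750 bytes
= 57.373 KB
BDP = 470000 bits (58750 bytes)


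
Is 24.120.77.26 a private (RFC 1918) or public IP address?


RFC 1918 private ranges:
  10.0.0.0/8 (10.0.0.0 - 10.255.255.255)
  172.16.0.0/12 (172.16.0.0 - 172.31.255.255)
  192.168.0.0/16 (192.168.0.0 - 192.168.255.255)
Public (not in any RFC 1918 range)


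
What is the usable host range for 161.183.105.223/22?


Network: 161.183.104.0
Broadcast: 161.183.107.255
First usable = network + 1
Last usable = broadcast - 1
Range: 161.183.104.1 to 161.183.107.254


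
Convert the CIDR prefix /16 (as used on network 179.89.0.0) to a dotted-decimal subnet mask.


/16 means 16 network bits, 16 host bits
Binary: 11111111111111110000000000000000
Mask: 255.255.0.0


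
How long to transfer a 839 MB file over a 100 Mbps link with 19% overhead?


Effective throughput = 100 * (1 - 19/100) = 81 Mbps
File size in Mb = 839 * 8 = 6712 Mb
Time = 6712 / 81
Time = 82.8642 seconds


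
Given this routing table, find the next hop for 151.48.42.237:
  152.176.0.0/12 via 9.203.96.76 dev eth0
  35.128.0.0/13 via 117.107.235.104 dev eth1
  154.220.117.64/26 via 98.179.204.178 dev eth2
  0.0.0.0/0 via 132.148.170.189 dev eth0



Longest prefix match for 151.48.42.237:
  /12 152.176.0.0: no
  /13 35.128.0.0: no
  /26 154.220.117.64: no
  /0 0.0.0.0: MATCH
Selected: next-hop 132.148.170.189 via eth0 (matched /0)


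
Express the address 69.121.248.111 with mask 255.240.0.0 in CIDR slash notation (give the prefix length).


Binary: 11111111.11110000.00000000.00000000
Count leading 1s
Prefix: /12


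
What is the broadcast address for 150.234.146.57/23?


Network: 150.234.146.0/23
Host bits = 9
Set all host bits to 1:
Broadcast: 150.234.147.255


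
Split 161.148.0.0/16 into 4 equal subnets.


New prefix = 16 + 2 = 18
Each subnet has 16384 addresses
  161.148.0.0/18
  161.148.64.0/18
  161.148.128.0/18
  161.148.192.0/18
Subnets: 161.148.0.0/18, 161.148.64.0/18, 161.148.128.0/18, 161.148.192.0/18


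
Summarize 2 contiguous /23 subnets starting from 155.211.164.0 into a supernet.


Original prefix: /23
Number of subnets: 2 = 2^1
New prefix = 23 - 1 = 22
Supernet: 155.211.164.0/22


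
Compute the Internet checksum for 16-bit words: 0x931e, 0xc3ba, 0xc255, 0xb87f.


Sum all words (with carry folding):
+ 0x931e = 0x931e
+ 0xc3ba = 0x56d9
+ 0xc255 = 0x192f
+ 0xb87f = 0xd1ae
One's complement: ~0xd1ae
Checksum = 0x2e51


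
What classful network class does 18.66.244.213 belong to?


First octet: 18
Binary: 00010010
0xxxxxxx -> Class A (1-126)
Class A, default mask 255.0.0.0 (/8)


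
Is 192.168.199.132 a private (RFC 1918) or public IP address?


RFC 1918 private ranges:
  10.0.0.0/8 (10.0.0.0 - 10.255.255.255)
  172.16.0.0/12 (172.16.0.0 - 172.31.255.255)
  192.168.0.0/16 (192.168.0.0 - 192.168.255.255)
Private (in 192.168.0.0/16)


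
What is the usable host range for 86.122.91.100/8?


Network: 86.0.0.0
Broadcast: 86.255.255.255
First usable = network + 1
Last usable = broadcast - 1
Range: 86.0.0.1 to 86.255.255.254


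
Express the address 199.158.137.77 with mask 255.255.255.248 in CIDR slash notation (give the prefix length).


Binary: 11111111.11111111.11111111.11111000
Count leading 1s
Prefix: /29


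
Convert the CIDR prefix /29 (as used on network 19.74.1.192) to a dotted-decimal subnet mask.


/29 means 29 network bits, 3 host bits
Binary: 11111111111111111111111111111000
Mask: 255.255.255.248


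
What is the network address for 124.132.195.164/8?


IP:   01111100.10000100.11000011.10100100
Mask: 11111111.00000000.00000000.00000000
AND operation:
Net:  01111100.00000000.00000000.00000000
Network: 124.0.0.0/8


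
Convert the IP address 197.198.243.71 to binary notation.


197 = 11000101
198 = 11000110
243 = 11110011
71 = 01000111
Binary: 11000101.11000110.11110011.01000111


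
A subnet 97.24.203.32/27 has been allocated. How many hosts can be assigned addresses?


Host bits = 32 - 27 = 5
Total addresses = 2^5 = 32
Usable = total - 2 (network and broadcast)
Usable hosts: 30


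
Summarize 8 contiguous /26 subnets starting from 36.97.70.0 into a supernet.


Original prefix: /26
Number of subnets: 8 = 2^3
New prefix = 26 - 3 = 23
Supernet: 36.97.70.0/23


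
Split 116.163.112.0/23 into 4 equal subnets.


New prefix = 23 + 2 = 25
Each subnet has 128 addresses
  116.163.112.0/25
  116.163.112.128/25
  116.163.113.0/25
  116.163.113.128/25
Subnets: 116.163.112.0/25, 116.163.112.128/25, 116.163.113.0/25, 116.163.113.128/25


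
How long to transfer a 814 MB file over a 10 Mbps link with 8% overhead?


Effective throughput = 10 * (1 - 8/100) = 9.2 Mbps
File size in Mb = 814 * 8 = 6512 Mb
Time = 6512 / 9.2
Time = 707.8261 seconds


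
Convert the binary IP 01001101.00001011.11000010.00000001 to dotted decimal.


01001101 = 77
00001011 = 11
11000010 = 194
00000001 = 1
IP: 77.11.194.1


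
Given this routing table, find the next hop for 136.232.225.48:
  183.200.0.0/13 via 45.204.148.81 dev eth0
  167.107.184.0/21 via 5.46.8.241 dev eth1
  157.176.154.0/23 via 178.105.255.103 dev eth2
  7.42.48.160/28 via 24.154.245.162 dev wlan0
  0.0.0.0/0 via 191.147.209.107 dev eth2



Longest prefix match for 136.232.225.48:
  /13 183.200.0.0: no
  /21 167.107.184.0: no
  /23 157.176.154.0: no
  /28 7.42.48.160: no
  /0 0.0.0.0: MATCH
Selected: next-hop 191.147.209.107 via eth2 (matched /0)


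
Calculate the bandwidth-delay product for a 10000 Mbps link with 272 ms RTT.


BDP = bandwidth * RTT
= 10000 Mbps * 272 ms
= 10000 * 1e6 * 272 / 1000 bits
= 2720000000 bits
= 340000000 bytes
= 332031.25 KB
BDP = 2720000000 bits (340000000 bytes)


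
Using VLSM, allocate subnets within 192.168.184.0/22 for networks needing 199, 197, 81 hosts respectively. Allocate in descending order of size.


199 hosts -> /24 (254 usable): 192.168.184.0/24
197 hosts -> /24 (254 usable): 192.168.185.0/24
81 hosts -> /25 (126 usable): 192.168.186.0/25
Allocation: 192.168.184.0/24 (199 hosts, 254 usable); 192.168.185.0/24 (197 hosts, 254 usable); 192.168.186.0/25 (81 hosts, 126 usable)


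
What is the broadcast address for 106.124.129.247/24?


Network: 106.124.129.0/24
Host bits = 8
Set all host bits to 1:
Broadcast: 106.124.129.255


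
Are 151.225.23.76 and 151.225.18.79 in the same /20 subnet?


Mask: 255.255.240.0
151.225.23.76 AND mask = 151.225.16.0
151.225.18.79 AND mask = 151.225.16.0
Yes, same subnet (151.225.16.0)


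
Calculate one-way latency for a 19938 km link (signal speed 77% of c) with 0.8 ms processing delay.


Speed = 0.77 * 3e5 km/s = 231000 km/s
Propagation delay = 19938 / 231000 = 0.0863 s = 86.3117 ms
Processing delay = 0.8 ms
Total one-way latency = 87.1117 ms


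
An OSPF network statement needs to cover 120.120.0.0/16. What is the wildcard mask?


Subnet mask: 255.255.0.0
Wildcard = 255.255.255.255 - subnet mask
255 - 255 = 0
255 - 255 = 0
255 - 0 = 255
255 - 0 = 255
Wildcard: 0.0.255.255


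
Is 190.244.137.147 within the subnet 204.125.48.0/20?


Subnet network: 204.125.48.0
Test IP AND mask: 190.244.128.0
No, 190.244.137.147 is not in 204.125.48.0/20


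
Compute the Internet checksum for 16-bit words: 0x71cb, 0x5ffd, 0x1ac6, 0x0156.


Sum all words (with carry folding):
+ 0x71cb = 0x71cb
+ 0x5ffd = 0xd1c8
+ 0x1ac6 = 0xec8e
+ 0x0156 = 0xede4
One's complement: ~0xede4
Checksum = 0x121b


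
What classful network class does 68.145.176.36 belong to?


First octet: 68
Binary: 01000100
0xxxxxxx -> Class A (1-126)
Class A, default mask 255.0.0.0 (/8)


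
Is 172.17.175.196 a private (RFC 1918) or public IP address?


RFC 1918 private ranges:
  10.0.0.0/8 (10.0.0.0 - 10.255.255.255)
  172.16.0.0/12 (172.16.0.0 - 172.31.255.255)
  192.168.0.0/16 (192.168.0.0 - 192.168.255.255)
Private (in 172.16.0.0/12)


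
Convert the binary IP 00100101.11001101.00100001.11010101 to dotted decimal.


00100101 = 37
11001101 = 205
00100001 = 33
11010101 = 213
IP: 37.205.33.213


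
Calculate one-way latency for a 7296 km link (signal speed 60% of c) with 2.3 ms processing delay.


Speed = 0.6 * 3e5 km/s = 180000 km/s
Propagation delay = 7296 / 180000 = 0.0405 s = 40.5333 ms
Processing delay = 2.3 ms
Total one-way latency = 42.8333 ms


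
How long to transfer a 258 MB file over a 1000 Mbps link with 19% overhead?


Effective throughput = 1000 * (1 - 19/100) = 810 Mbps
File size in Mb = 258 * 8 = 2064 Mb
Time = 2064 / 810
Time = 2.5481 seconds


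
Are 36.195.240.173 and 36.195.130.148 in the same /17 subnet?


Mask: 255.255.128.0
36.195.240.173 AND mask = 36.195.128.0
36.195.130.148 AND mask = 36.195.128.0
Yes, same subnet (36.195.128.0)


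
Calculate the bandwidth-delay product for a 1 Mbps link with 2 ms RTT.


BDP = bandwidth * RTT
= 1 Mbps * 2 ms
= 1 * 1e6 * 2 / 1000 bits
= 2000 bits
= 250 bytes
BDP = 2000 bits (250 bytes)


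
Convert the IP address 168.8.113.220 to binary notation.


168 = 10101000
8 = 00001000
113 = 01110001
220 = 11011100
Binary: 10101000.00001000.01110001.11011100


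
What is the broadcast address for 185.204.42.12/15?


Network: 185.204.0.0/15
Host bits = 17
Set all host bits to 1:
Broadcast: 185.205.255.255


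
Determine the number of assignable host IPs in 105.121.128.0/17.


Host bits = 32 - 17 = 15
Total addresses = 2^15 = 32768
Usable = total - 2 (network and broadcast)
Usable hosts: 32766


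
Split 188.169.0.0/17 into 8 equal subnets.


New prefix = 17 + 3 = 20
Each subnet has 4096 addresses
  188.169.0.0/20
  188.169.16.0/20
  188.169.32.0/20
  188.169.48.0/20
  188.169.64.0/20
  188.169.80.0/20
  188.169.96.0/20
  188.169.112.0/20
Subnets: 188.169.0.0/20, 188.169.16.0/20, 188.169.32.0/20, 188.169.48.0/20, 188.169.64.0/20, 188.169.80.0/20, 188.169.96.0/20, 188.169.112.0/20


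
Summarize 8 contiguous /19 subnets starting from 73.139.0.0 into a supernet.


Original prefix: /19
Number of subnets: 8 = 2^3
New prefix = 19 - 3 = 16
Supernet: 73.139.0.0/16


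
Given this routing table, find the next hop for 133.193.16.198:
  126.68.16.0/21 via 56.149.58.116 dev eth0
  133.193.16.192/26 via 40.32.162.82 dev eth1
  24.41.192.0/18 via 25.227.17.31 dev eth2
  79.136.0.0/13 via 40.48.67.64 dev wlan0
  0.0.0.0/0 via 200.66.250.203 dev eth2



Longest prefix match for 133.193.16.198:
  /21 126.68.16.0: no
  /26 133.193.16.192: MATCH
  /18 24.41.192.0: no
  /13 79.136.0.0: no
  /0 0.0.0.0: MATCH
Selected: next-hop 40.32.162.82 via eth1 (matched /26)


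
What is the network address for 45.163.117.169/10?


IP:   00101101.10100011.01110101.10101001
Mask: 11111111.11000000.00000000.00000000
AND operation:
Net:  00101101.10000000.00000000.00000000
Network: 45.128.0.0/10


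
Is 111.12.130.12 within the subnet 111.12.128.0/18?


Subnet network: 111.12.128.0
Test IP AND mask: 111.12.128.0
Yes, 111.12.130.12 is in 111.12.128.0/18


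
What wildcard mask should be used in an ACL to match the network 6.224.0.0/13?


Subnet mask: 255.248.0.0
Wildcard = 255.255.255.255 - subnet mask
255 - 255 = 0
255 - 248 = 7
255 - 0 = 255
255 - 0 = 255
Wildcard: 0.7.255.255


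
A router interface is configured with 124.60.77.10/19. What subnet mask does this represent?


/19 means 19 network bits, 13 host bits
Binary: 11111111111111111110000000000000
Mask: 255.255.224.0


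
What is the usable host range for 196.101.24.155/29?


Network: 196.101.24.152
Broadcast: 196.101.24.159
First usable = network + 1
Last usable = broadcast - 1
Range: 196.101.24.153 to 196.101.24.158


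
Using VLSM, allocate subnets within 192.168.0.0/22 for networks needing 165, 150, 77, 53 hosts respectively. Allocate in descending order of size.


165 hosts -> /24 (254 usable): 192.168.0.0/24
150 hosts -> /24 (254 usable): 192.168.1.0/24
77 hosts -> /25 (126 usable): 192.168.2.0/25
53 hosts -> /26 (62 usable): 192.168.2.128/26
Allocation: 192.168.0.0/24 (165 hosts, 254 usable); 192.168.1.0/24 (150 hosts, 254 usable); 192.168.2.0/25 (77 hosts, 126 usable); 192.168.2.128/26 (53 hosts, 62 usable)


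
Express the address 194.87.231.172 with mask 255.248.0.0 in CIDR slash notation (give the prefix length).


Binary: 11111111.11111000.00000000.00000000
Count leading 1s
Prefix: /13


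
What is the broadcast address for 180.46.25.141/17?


Network: 180.46.0.0/17
Host bits = 15
Set all host bits to 1:
Broadcast: 180.46.127.255


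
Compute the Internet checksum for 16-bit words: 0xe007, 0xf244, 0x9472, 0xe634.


Sum all words (with carry folding):
+ 0xe007 = 0xe007
+ 0xf244 = 0xd24c
+ 0x9472 = 0x66bf
+ 0xe634 = 0x4cf4
One's complement: ~0x4cf4
Checksum = 0xb30b


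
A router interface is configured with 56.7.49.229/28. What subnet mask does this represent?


/28 means 28 network bits, 4 host bits
Binary: 11111111111111111111111111110000
Mask: 255.255.255.240


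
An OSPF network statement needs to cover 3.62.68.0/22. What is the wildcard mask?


Subnet mask: 255.255.252.0
Wildcard = 255.255.255.255 - subnet mask
255 - 255 = 0
255 - 255 = 0
255 - 252 = 3
255 - 0 = 255
Wildcard: 0.0.3.255
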